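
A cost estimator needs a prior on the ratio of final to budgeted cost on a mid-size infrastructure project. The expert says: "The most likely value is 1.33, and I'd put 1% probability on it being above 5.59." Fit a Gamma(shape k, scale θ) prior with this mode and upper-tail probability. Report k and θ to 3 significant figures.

k ≈ 3, θ ≈ 0.665

Gamma(k,θ) with k>1 has mode (k−1)θ, so θ = 1.33/(k−1).
Need P(X < 5.59) = 0.99 with θ tied to k this way. Start at k = 2, θ = 1.33: P(X<5.59) ≈ 0.922.
Too low — raise k to concentrate. Iterating converges to k ≈ 3.
Then θ = 1.33/(3−1) ≈ 0.665.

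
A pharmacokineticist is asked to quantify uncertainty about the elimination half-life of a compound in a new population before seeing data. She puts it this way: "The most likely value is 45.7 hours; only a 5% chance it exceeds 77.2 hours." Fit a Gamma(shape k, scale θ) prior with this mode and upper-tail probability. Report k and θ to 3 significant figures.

k ≈ 11.2, θ ≈ 4.5

Gamma(k,θ) with k>1 has mode (k−1)θ, so θ = 45.7/(k−1).
Need P(X < 77.2) = 0.95 with θ tied to k this way. Start at k = 2, θ = 45.7: P(X<77.2) ≈ 0.503.
Too low — raise k to concentrate. Iterating converges to k ≈ 11.2.
Then θ = 45.7/(11.2−1) ≈ 4.5.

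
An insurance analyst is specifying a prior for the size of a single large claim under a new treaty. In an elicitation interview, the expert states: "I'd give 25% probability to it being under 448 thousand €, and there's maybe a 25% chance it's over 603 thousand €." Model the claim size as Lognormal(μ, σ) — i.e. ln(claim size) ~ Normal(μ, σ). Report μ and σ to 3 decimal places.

μ ≈ 6.253, σ ≈ 0.220

If T ~ Lognormal(μ,σ) then ln T ~ Normal(μ,σ), so the p-quantile of ln T is μ + z_p·σ.
ln(448) = 6.105 and ln(603) = 6.402; z_{0.25} = -0.6745, z_{0.75} = 0.6745.
σ = (6.402 − 6.105)/(0.6745 − (-0.6745)) = 0.220.
μ = 6.105 − (-0.6745)·0.220 = 6.253.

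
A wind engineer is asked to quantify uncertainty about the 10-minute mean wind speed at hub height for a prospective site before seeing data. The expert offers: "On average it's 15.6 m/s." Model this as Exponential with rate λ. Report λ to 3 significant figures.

Exponential mean = 1/λ, so λ = 1/15.6 = 0.0641.

λ ≈ 0.0641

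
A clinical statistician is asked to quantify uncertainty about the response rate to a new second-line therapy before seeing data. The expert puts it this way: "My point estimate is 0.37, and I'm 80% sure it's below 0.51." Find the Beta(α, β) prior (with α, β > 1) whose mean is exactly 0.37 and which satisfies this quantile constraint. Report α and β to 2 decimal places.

With mean 0.37 fixed, write α = 0.37s, β = 0.63s where s = α+β.
Need P(θ < 0.51) = 0.8 under Beta(0.37s, 0.63s). Normal approximation: (q−m)/√(m(1−m)/s) ≈ z_{0.8} = 0.842, so s ≈ 0.37·0.63·(0.842)²/(0.51−0.37)² = 8.4.
At s = 8.4: P(θ<0.51) ≈ 0.804. Adjusting to match 0.8 gives s ≈ 8.14.
So α = 0.37·8.14 ≈ 3.01, β = 0.63·8.14 ≈ 5.13.

α ≈ 3.01, β ≈ 5.13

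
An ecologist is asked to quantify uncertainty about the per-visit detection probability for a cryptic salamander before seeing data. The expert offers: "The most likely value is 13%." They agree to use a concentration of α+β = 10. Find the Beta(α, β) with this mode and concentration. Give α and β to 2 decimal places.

α = 2.04, β = 7.96

For α,β > 1 the Beta mode is (α−1)/(α+β−2). With α+β = 10, the mode is (α−1)/8.
Set (α−1)/8 = 0.13 → α = 1 + 0.13·8 = 2.04.
β = 10 − α = 7.96.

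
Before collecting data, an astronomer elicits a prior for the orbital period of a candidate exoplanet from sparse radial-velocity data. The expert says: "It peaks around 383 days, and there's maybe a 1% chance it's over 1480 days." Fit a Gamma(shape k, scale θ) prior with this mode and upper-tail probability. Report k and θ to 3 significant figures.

k ≈ 3.31, θ ≈ 166

Gamma(k,θ) with k>1 has mode (k−1)θ, so θ = 383/(k−1).
Need P(X < 1480) = 0.99 with θ tied to k this way. Start at k = 2, θ = 383: P(X<1480) ≈ 0.898.
Too low — raise k to concentrate. Iterating converges to k ≈ 3.31.
Then θ = 383/(3.31−1) ≈ 166.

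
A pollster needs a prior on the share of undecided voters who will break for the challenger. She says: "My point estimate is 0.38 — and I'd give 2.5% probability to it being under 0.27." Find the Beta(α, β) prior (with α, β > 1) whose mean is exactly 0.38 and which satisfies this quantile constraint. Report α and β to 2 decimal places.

With mean 0.38 fixed, write α = 0.38s, β = 0.62s where s = α+β.
Need P(θ < 0.27) = 0.025 under Beta(0.38s, 0.62s). Normal approximation: (q−m)/√(m(1−m)/s) ≈ z_{0.025} = -1.96, so s ≈ 0.38·0.62·(-1.96)²/(0.27−0.38)² = 74.8.
At s = 74.8: P(θ<0.27) ≈ 0.021. Adjusting to match 0.025 gives s ≈ 69.02.
So α = 0.38·69.02 ≈ 26.23, β = 0.62·69.02 ≈ 42.80.

α ≈ 26.23, β ≈ 42.80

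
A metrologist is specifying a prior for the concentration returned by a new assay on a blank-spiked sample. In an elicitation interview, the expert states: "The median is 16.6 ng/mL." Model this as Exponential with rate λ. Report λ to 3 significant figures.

Exponential median = ln 2 / λ, so λ = ln 2 / 16.6 = 0.0418.

λ ≈ 0.0418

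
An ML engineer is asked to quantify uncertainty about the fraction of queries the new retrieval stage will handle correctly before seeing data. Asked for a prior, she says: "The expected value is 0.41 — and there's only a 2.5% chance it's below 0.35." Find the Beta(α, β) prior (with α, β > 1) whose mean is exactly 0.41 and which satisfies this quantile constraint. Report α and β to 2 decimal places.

With mean 0.41 fixed, write α = 0.41s, β = 0.59s where s = α+β.
Need P(θ < 0.35) = 0.025 under Beta(0.41s, 0.59s). Normal approximation: (q−m)/√(m(1−m)/s) ≈ z_{0.025} = -1.96, so s ≈ 0.41·0.59·(-1.96)²/(0.35−0.41)² = 258.1.
At s = 258.1: P(θ<0.35) ≈ 0.023. Adjusting to match 0.025 gives s ≈ 250.93.
So α = 0.41·250.93 ≈ 102.88, β = 0.59·250.93 ≈ 148.05.

α ≈ 102.88, β ≈ 148.05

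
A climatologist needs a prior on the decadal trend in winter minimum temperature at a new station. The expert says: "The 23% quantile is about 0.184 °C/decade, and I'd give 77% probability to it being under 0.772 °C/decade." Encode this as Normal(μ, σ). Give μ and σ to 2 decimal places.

The p-quantile of Normal(μ,σ) is μ + z_p·σ, with z_{0.23} = -0.7388 and z_{0.77} = 0.7388.
Eliminate σ: μ = (z₂·x₁ − z₁·x₂)/(z₂ − z₁) = (0.7388·0.184 − (-0.7388)·0.772)/1.478 = 0.48.
Then σ = (x₂ − x₁)/(z₂ − z₁) = (0.772 − 0.184)/1.478 = 0.40.

μ = 0.48, σ = 0.40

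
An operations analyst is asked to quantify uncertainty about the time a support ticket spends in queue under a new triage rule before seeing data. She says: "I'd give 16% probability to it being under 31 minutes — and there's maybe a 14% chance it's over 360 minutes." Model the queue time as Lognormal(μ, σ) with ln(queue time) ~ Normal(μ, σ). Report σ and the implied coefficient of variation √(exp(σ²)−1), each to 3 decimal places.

σ ≈ 1.182, CV ≈ 1.744

If T ~ Lognormal(μ,σ) then ln T ~ Normal(μ,σ), so the p-quantile of ln T is μ + z_p·σ.
ln(31) = 3.434 and ln(360) = 5.886; z_{0.16} = -0.9945, z_{0.86} = 1.08.
σ = (5.886 − 3.434)/(1.08 − (-0.9945)) = 1.182.
μ = 3.434 − (-0.9945)·1.182 = 4.609.
CV = √(exp(σ²)−1) = √(exp(1.3968)−1) = 1.744.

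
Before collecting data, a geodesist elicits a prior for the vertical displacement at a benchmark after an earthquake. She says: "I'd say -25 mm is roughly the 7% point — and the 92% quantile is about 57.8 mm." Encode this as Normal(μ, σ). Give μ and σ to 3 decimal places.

μ = 17.416, σ = 28.741

For Normal(μ,σ), the p-quantile is μ + z_p·σ. Here z_{0.07} = -1.476, z_{0.92} = 1.405.
So -25 = μ − 1.476σ and 57.8 = μ + 1.405σ.
Subtracting: σ = (57.8 − -25)/(1.405 − (-1.476)) = 28.741.
Then μ = -25 − (-1.476)·28.741 = 17.416.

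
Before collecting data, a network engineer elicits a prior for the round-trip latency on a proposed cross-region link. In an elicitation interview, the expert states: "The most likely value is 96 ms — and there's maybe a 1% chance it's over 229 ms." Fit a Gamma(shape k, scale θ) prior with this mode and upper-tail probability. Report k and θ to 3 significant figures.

Gamma(k,θ) with k>1 has mode (k−1)θ, so θ = 96/(k−1).
Need P(X < 229) = 0.99 with θ tied to k this way. Start at k = 2, θ = 96: P(X<229) ≈ 0.688.
Too low — raise k to concentrate. Iterating converges to k ≈ 7.27.
Then θ = 96/(7.27−1) ≈ 15.3.

k ≈ 7.27, θ ≈ 15.3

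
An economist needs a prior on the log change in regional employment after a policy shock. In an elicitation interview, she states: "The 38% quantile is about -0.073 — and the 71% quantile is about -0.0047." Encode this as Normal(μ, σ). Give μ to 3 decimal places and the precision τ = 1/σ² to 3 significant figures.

For Normal(μ,σ), the p-quantile is μ + z_p·σ. Here z_{0.38} = -0.3055, z_{0.71} = 0.5534.
So -0.073 = μ − 0.3055σ and -0.0047 = μ + 0.5534σ.
Subtracting: σ = (-0.0047 − -0.073)/(0.5534 − (-0.3055)) = 0.080.
Then μ = -0.073 − (-0.3055)·0.080 = -0.049.
Precision τ = 1/σ² = 1/0.07952² = 158.

μ = -0.049, τ = 158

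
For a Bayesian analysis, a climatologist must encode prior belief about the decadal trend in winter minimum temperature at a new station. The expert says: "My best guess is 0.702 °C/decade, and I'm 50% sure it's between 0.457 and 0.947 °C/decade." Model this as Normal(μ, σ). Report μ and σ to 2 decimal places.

μ = 0.70, σ = 0.36

A symmetric 50% interval runs μ ± z·σ with z = 0.6745.
Half-width = 0.245, so σ = 0.245/0.6745 = 0.36.
μ is the stated best guess, 0.70.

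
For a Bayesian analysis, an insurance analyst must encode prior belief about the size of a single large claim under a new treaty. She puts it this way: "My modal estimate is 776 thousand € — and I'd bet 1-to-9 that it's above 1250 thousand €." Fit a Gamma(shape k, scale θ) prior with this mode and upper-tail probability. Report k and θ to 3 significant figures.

Gamma(k,θ) with k>1 has mode (k−1)θ, so θ = 776/(k−1).
Need P(X < 1250) = 0.9 with θ tied to k this way. Start at k = 2, θ = 776: P(X<1250) ≈ 0.479.
Too low — raise k to concentrate. Iterating converges to k ≈ 9.27.
Then θ = 776/(9.27−1) ≈ 93.8.

k ≈ 9.27, θ ≈ 93.8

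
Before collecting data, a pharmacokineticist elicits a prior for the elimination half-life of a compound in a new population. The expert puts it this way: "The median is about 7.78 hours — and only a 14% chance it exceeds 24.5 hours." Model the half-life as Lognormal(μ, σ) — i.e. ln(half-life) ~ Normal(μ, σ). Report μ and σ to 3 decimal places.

μ ≈ 2.052, σ ≈ 1.062

If T ~ Lognormal(μ,σ) then ln T ~ Normal(μ,σ), so the p-quantile of ln T is μ + z_p·σ.
ln(7.78) = 2.052 and ln(24.5) = 3.199; z_{0.5} = 0, z_{0.86} = 1.08.
σ = (3.199 − 2.052)/(1.08 − (0)) = 1.062.
μ = 2.052 − (0)·1.062 = 2.052.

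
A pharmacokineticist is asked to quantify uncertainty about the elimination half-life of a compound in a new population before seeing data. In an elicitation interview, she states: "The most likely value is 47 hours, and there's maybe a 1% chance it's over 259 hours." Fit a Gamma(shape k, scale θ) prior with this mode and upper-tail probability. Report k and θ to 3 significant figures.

k ≈ 2.31, θ ≈ 36

Gamma(k,θ) with k>1 has mode (k−1)θ, so θ = 47/(k−1).
Need P(X < 259) = 0.99 with θ tied to k this way. Start at k = 2, θ = 47: P(X<259) ≈ 0.974.
Too low — raise k to concentrate. Iterating converges to k ≈ 2.31.
Then θ = 47/(2.31−1) ≈ 36.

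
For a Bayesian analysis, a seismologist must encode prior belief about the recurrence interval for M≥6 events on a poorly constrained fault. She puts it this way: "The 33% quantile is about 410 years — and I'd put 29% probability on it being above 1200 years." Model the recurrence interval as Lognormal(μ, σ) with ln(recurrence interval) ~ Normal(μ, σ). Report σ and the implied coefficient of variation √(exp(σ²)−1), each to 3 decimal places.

If T ~ Lognormal(μ,σ) then ln T ~ Normal(μ,σ), so the p-quantile of ln T is μ + z_p·σ.
ln(410) = 6.016 and ln(1200) = 7.09; z_{0.33} = -0.4399, z_{0.71} = 0.5534.
σ = (7.09 − 6.016)/(0.5534 − (-0.4399)) = 1.081.
μ = 6.016 − (-0.4399)·1.081 = 6.492.
CV = √(exp(σ²)−1) = √(exp(1.1689)−1) = 1.489.

σ ≈ 1.081, CV ≈ 1.489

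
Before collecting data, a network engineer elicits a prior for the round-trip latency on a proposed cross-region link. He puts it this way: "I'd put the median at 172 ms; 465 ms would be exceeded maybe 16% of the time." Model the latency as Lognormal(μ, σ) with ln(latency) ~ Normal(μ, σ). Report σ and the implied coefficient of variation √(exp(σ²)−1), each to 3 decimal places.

If T ~ Lognormal(μ,σ) then ln T ~ Normal(μ,σ), so the p-quantile of ln T is μ + z_p·σ.
ln(172) = 5.147 and ln(465) = 6.142; z_{0.5} = 0, z_{0.84} = 0.9945.
σ = (6.142 − 5.147)/(0.9945 − (0)) = 1.000.
μ = 5.147 − (0)·1.000 = 5.147.
CV = √(exp(σ²)−1) = √(exp(1.0002)−1) = 1.311.

σ ≈ 1.000, CV ≈ 1.311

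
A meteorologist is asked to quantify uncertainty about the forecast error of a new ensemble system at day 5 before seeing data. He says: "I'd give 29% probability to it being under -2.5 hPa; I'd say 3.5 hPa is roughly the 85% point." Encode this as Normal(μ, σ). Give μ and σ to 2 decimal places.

μ = -0.41, σ = 3.77

The p-quantile of Normal(μ,σ) is μ + z_p·σ, with z_{0.29} = -0.5534 and z_{0.85} = 1.036.
Eliminate σ: μ = (z₂·x₁ − z₁·x₂)/(z₂ − z₁) = (1.036·-2.5 − (-0.5534)·3.5)/1.59 = -0.41.
Then σ = (x₂ − x₁)/(z₂ − z₁) = (3.5 − -2.5)/1.59 = 3.77.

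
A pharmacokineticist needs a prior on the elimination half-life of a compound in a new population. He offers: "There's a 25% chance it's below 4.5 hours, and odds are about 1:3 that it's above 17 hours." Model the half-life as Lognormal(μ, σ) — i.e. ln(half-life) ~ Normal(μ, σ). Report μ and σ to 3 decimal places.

μ ≈ 2.169, σ ≈ 0.985

If T ~ Lognormal(μ,σ) then ln T ~ Normal(μ,σ), so the p-quantile of ln T is μ + z_p·σ.
ln(4.5) = 1.504 and ln(17) = 2.833; z_{0.25} = -0.6745, z_{0.75} = 0.6745.
σ = (2.833 − 1.504)/(0.6745 − (-0.6745)) = 0.985.
μ = 1.504 − (-0.6745)·0.985 = 2.169.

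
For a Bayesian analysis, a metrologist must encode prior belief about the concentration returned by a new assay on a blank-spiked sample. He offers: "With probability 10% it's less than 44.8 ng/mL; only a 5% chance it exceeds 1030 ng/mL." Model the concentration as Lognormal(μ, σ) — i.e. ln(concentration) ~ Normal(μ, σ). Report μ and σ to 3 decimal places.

μ ≈ 5.175, σ ≈ 1.071

If T ~ Lognormal(μ,σ) then ln T ~ Normal(μ,σ), so the p-quantile of ln T is μ + z_p·σ.
ln(44.8) = 3.802 and ln(1030) = 6.937; z_{0.1} = -1.282, z_{0.95} = 1.645.
σ = (6.937 − 3.802)/(1.645 − (-1.282)) = 1.071.
μ = 3.802 − (-1.282)·1.071 = 5.175.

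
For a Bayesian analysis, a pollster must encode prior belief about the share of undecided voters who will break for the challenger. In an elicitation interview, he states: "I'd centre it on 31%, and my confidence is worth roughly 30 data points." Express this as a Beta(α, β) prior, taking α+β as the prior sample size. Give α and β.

α = 9.3, β = 20.7

Under the effective-sample-size interpretation, Beta(α, β) has prior mean α/(α+β) and prior sample size α+β.
So α+β = 30 and α/(α+β) = 0.31, giving α = 0.31·30 = 9.3 and β = 30 − 9.3 = 20.7.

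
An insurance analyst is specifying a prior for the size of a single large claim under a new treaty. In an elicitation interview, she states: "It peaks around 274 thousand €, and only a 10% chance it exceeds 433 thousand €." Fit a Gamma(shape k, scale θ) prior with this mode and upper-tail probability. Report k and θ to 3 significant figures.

k ≈ 9.96, θ ≈ 30.6

Gamma(k,θ) with k>1 has mode (k−1)θ, so θ = 274/(k−1).
Need P(X < 433) = 0.9 with θ tied to k this way. Start at k = 2, θ = 274: P(X<433) ≈ 0.469.
Too low — raise k to concentrate. Iterating converges to k ≈ 9.96.
Then θ = 274/(9.96−1) ≈ 30.6.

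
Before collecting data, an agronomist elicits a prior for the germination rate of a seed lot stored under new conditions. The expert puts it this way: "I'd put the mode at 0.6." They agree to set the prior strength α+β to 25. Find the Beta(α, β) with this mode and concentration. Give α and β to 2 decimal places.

For α,β > 1 the Beta mode is (α−1)/(α+β−2). With α+β = 25, the mode is (α−1)/23.
Set (α−1)/23 = 0.6 → α = 1 + 0.6·23 = 14.80.
β = 25 − α = 10.20.

α = 14.80, β = 10.20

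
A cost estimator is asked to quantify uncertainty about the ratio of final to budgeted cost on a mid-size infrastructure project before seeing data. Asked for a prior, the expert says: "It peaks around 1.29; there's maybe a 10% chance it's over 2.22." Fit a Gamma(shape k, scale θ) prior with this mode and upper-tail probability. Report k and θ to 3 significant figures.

k ≈ 7.43, θ ≈ 0.201

Gamma(k,θ) with k>1 has mode (k−1)θ, so θ = 1.29/(k−1).
Need P(X < 2.22) = 0.9 with θ tied to k this way. Start at k = 2, θ = 1.29: P(X<2.22) ≈ 0.513.
Too low — raise k to concentrate. Iterating converges to k ≈ 7.43.
Then θ = 1.29/(7.43−1) ≈ 0.201.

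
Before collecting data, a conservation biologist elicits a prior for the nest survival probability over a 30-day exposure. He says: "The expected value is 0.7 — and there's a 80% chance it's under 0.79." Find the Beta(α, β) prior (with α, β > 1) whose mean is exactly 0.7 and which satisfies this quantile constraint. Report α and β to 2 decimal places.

α ≈ 13.31, β ≈ 5.70

With mean 0.7 fixed, write α = 0.7s, β = 0.3s where s = α+β.
Need P(θ < 0.79) = 0.8 under Beta(0.7s, 0.3s). Normal approximation: (q−m)/√(m(1−m)/s) ≈ z_{0.8} = 0.842, so s ≈ 0.7·0.3·(0.842)²/(0.79−0.7)² = 18.4.
At s = 18.4: P(θ<0.79) ≈ 0.795. Adjusting to match 0.8 gives s ≈ 19.02.
So α = 0.7·19.02 ≈ 13.31, β = 0.3·19.02 ≈ 5.70.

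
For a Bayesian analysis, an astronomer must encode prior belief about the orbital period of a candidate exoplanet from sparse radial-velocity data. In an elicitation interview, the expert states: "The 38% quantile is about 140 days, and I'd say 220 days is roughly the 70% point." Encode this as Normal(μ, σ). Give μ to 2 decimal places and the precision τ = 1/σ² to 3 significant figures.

For Normal(μ,σ), the p-quantile is μ + z_p·σ. Here z_{0.38} = -0.3055, z_{0.7} = 0.5244.
So 140 = μ − 0.3055σ and 220 = μ + 0.5244σ.
Subtracting: σ = (220 − 140)/(0.5244 − (-0.3055)) = 96.40.
Then μ = 140 − (-0.3055)·96.40 = 169.45.
Precision τ = 1/σ² = 1/96.4² = 0.000108.

μ = 169.45, τ = 0.000108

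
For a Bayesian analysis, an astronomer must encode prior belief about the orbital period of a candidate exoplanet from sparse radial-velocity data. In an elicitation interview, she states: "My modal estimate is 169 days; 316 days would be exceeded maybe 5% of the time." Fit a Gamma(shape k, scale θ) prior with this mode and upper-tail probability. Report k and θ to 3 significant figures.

k ≈ 8.1, θ ≈ 23.8

Gamma(k,θ) with k>1 has mode (k−1)θ, so θ = 169/(k−1).
Need P(X < 316) = 0.95 with θ tied to k this way. Start at k = 2, θ = 169: P(X<316) ≈ 0.558.
Too low — raise k to concentrate. Iterating converges to k ≈ 8.1.
Then θ = 169/(8.1−1) ≈ 23.8.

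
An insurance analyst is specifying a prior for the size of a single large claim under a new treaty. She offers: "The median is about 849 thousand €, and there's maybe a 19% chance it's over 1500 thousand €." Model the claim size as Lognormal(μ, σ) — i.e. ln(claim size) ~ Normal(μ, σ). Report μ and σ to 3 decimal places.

μ ≈ 6.744, σ ≈ 0.648

If T ~ Lognormal(μ,σ) then ln T ~ Normal(μ,σ), so the p-quantile of ln T is μ + z_p·σ.
ln(849) = 6.744 and ln(1500) = 7.313; z_{0.5} = 0, z_{0.81} = 0.8779.
σ = (7.313 − 6.744)/(0.8779 − (0)) = 0.648.
μ = 6.744 − (0)·0.648 = 6.744.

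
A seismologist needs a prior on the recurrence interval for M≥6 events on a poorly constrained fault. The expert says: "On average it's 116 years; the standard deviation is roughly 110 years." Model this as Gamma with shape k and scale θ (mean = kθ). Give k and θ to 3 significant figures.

k ≈ 1.11, θ ≈ 104

For Gamma(k, scale θ): mean = kθ, variance = kθ², so CV = 1/√k.
CV = SD/mean = 110/116 = 0.9483, hence k = 1/CV² = 1.11.
Then θ = mean/k = 116/1.11 = 104.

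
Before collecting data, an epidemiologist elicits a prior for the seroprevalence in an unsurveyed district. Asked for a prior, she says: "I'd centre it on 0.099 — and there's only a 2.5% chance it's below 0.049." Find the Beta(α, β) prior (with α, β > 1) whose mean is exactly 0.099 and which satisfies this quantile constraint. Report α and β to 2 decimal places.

α ≈ 10.00, β ≈ 91.01

With mean 0.099 fixed, write α = 0.099s, β = 0.901s where s = α+β.
Need P(θ < 0.049) = 0.025 under Beta(0.099s, 0.901s). Normal approximation: (q−m)/√(m(1−m)/s) ≈ z_{0.025} = -1.96, so s ≈ 0.099·0.901·(-1.96)²/(0.049−0.099)² = 137.1.
At s = 137.1: P(θ<0.049) ≈ 0.010. Adjusting to match 0.025 gives s ≈ 101.01.
So α = 0.099·101.01 ≈ 10.00, β = 0.901·101.01 ≈ 91.01.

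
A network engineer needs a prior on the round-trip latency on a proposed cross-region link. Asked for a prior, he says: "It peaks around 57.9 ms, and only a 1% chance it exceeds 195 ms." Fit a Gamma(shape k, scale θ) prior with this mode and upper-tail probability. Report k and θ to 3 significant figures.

k ≈ 3.97, θ ≈ 19.5

Gamma(k,θ) with k>1 has mode (k−1)θ, so θ = 57.9/(k−1).
Need P(X < 195) = 0.99 with θ tied to k this way. Start at k = 2, θ = 57.9: P(X<195) ≈ 0.849.
Too low — raise k to concentrate. Iterating converges to k ≈ 3.97.
Then θ = 57.9/(3.97−1) ≈ 19.5.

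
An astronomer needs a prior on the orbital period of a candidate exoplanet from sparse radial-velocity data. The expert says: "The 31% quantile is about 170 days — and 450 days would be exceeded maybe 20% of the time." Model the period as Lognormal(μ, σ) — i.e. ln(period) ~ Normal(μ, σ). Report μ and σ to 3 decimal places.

If T ~ Lognormal(μ,σ) then ln T ~ Normal(μ,σ), so the p-quantile of ln T is μ + z_p·σ.
ln(170) = 5.136 and ln(450) = 6.109; z_{0.31} = -0.4959, z_{0.8} = 0.8416.
σ = (6.109 − 5.136)/(0.8416 − (-0.4959)) = 0.728.
μ = 5.136 − (-0.4959)·0.728 = 5.497.

μ ≈ 5.497, σ ≈ 0.728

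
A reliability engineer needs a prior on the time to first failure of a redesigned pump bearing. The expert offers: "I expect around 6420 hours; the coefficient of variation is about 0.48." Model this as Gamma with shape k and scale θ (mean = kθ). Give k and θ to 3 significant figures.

k ≈ 4.34, θ ≈ 1480

For Gamma(k, scale θ): mean = kθ, variance = kθ², so CV = 1/√k.
CV = 0.48, hence k = 1/CV² = 4.34.
Then θ = mean/k = 6420/4.34 = 1480.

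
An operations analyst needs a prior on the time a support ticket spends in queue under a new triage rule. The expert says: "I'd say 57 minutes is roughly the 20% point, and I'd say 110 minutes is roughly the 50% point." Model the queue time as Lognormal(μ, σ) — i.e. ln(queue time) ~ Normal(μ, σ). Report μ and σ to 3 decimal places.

If T ~ Lognormal(μ,σ) then ln T ~ Normal(μ,σ), so the p-quantile of ln T is μ + z_p·σ.
ln(57) = 4.043 and ln(110) = 4.7; z_{0.2} = -0.8416, z_{0.5} = 0.
σ = (4.7 − 4.043)/(0 − (-0.8416)) = 0.781.
μ = 4.043 − (-0.8416)·0.781 = 4.700.

μ ≈ 4.700, σ ≈ 0.781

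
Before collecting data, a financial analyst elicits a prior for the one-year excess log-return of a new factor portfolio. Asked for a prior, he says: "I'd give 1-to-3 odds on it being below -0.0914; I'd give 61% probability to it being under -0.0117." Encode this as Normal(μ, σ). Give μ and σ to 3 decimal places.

μ = -0.035, σ = 0.084

The p-quantile of Normal(μ,σ) is μ + z_p·σ, with z_{0.25} = -0.6745 and z_{0.61} = 0.2793.
Eliminate σ: μ = (z₂·x₁ − z₁·x₂)/(z₂ − z₁) = (0.2793·-0.0914 − (-0.6745)·-0.0117)/0.9538 = -0.035.
Then σ = (x₂ − x₁)/(z₂ − z₁) = (-0.0117 − -0.0914)/0.9538 = 0.084.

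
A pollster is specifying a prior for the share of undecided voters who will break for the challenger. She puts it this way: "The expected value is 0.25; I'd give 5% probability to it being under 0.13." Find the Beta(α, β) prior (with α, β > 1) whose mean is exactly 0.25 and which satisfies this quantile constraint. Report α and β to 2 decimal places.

α ≈ 7.20, β ≈ 21.60

With mean 0.25 fixed, write α = 0.25s, β = 0.75s where s = α+β.
Need P(θ < 0.13) = 0.05 under Beta(0.25s, 0.75s). Normal approximation: (q−m)/√(m(1−m)/s) ≈ z_{0.05} = -1.64, so s ≈ 0.25·0.75·(-1.64)²/(0.13−0.25)² = 35.2.
At s = 35.2: P(θ<0.13) ≈ 0.033. Adjusting to match 0.05 gives s ≈ 28.80.
So α = 0.25·28.80 ≈ 7.20, β = 0.75·28.80 ≈ 21.60.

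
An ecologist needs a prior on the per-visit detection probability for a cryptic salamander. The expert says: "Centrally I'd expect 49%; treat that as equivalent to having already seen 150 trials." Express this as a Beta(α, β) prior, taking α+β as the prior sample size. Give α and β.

Under the effective-sample-size interpretation, Beta(α, β) has prior mean α/(α+β) and prior sample size α+β.
So α+β = 150 and α/(α+β) = 0.49, giving α = 0.49·150 = 73.5 and β = 150 − 73.5 = 76.5.

α = 73.5, β = 76.5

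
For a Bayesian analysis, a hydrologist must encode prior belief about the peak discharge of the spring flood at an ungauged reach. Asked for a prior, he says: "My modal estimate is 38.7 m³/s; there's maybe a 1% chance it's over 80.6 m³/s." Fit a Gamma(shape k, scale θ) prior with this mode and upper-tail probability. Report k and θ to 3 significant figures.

k ≈ 10.1, θ ≈ 4.27

Gamma(k,θ) with k>1 has mode (k−1)θ, so θ = 38.7/(k−1).
Need P(X < 80.6) = 0.99 with θ tied to k this way. Start at k = 2, θ = 38.7: P(X<80.6) ≈ 0.616.
Too low — raise k to concentrate. Iterating converges to k ≈ 10.1.
Then θ = 38.7/(10.1−1) ≈ 4.27.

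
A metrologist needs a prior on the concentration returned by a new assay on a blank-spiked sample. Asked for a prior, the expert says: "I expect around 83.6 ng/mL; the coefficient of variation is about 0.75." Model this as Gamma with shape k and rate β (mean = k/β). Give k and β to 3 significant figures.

k ≈ 1.78, β ≈ 0.0213

For Gamma(k, rate β): mean = k/β, variance = k/β², so CV = 1/√k.
CV = 0.75, hence k = 1/CV² = 1.78.
Then β = k/mean = 1.78/83.6 = 0.0213.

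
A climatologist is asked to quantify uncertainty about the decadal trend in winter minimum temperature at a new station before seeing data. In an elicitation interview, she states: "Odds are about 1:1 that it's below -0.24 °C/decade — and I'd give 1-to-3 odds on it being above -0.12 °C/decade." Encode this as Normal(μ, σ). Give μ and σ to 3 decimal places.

μ = -0.240, σ = 0.178

For Normal(μ,σ), the p-quantile is μ + z_p·σ. Here z_{0.5} = 0, z_{0.75} = 0.6745.
So -0.24 = μ + 0σ and -0.12 = μ + 0.6745σ.
Subtracting: σ = (-0.12 − -0.24)/(0.6745 − (0)) = 0.178.
Then μ = -0.24 − (0)·0.178 = -0.240.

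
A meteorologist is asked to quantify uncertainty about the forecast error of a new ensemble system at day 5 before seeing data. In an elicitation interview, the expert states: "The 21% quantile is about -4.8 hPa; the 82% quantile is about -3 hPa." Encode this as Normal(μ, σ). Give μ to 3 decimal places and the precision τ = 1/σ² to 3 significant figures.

For Normal(μ,σ), the p-quantile is μ + z_p·σ. Here z_{0.21} = -0.8064, z_{0.82} = 0.9154.
So -4.8 = μ − 0.8064σ and -3 = μ + 0.9154σ.
Subtracting: σ = (-3 − -4.8)/(0.9154 − (-0.8064)) = 1.045.
Then μ = -4.8 − (-0.8064)·1.045 = -3.957.
Precision τ = 1/σ² = 1/1.045² = 0.915.

μ = -3.957, τ = 0.915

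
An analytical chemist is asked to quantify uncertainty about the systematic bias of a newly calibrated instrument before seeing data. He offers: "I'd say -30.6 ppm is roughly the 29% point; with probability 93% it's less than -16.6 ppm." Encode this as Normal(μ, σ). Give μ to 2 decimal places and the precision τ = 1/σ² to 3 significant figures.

μ = -26.78, τ = 0.021

The p-quantile of Normal(μ,σ) is μ + z_p·σ, with z_{0.29} = -0.5534 and z_{0.93} = 1.476.
Eliminate σ: μ = (z₂·x₁ − z₁·x₂)/(z₂ − z₁) = (1.476·-30.6 − (-0.5534)·-16.6)/2.029 = -26.78.
Then σ = (x₂ − x₁)/(z₂ − z₁) = (-16.6 − -30.6)/2.029 = 6.90.
Precision τ = 1/σ² = 1/6.899² = 0.021.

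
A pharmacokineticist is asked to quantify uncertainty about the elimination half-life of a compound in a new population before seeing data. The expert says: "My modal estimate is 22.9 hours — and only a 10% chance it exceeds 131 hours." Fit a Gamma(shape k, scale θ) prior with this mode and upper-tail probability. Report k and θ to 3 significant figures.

Gamma(k,θ) with k>1 has mode (k−1)θ, so θ = 22.9/(k−1).
Need P(X < 131) = 0.9 with θ tied to k this way. Start at k = 2, θ = 22.9: P(X<131) ≈ 0.978.
Too high — lower k to spread out. Iterating converges to k ≈ 1.56.
Then θ = 22.9/(1.56−1) ≈ 40.6.

k ≈ 1.56, θ ≈ 40.6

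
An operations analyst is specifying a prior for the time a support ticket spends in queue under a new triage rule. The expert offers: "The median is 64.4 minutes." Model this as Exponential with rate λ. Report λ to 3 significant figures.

λ ≈ 0.0108

Exponential median = ln 2 / λ, so λ = ln 2 / 64.4 = 0.0108.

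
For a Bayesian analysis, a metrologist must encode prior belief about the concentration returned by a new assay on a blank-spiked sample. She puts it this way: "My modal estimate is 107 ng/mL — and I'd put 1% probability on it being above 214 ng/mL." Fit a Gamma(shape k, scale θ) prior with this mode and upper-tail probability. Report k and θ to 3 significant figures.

Gamma(k,θ) with k>1 has mode (k−1)θ, so θ = 107/(k−1).
Need P(X < 214) = 0.99 with θ tied to k this way. Start at k = 2, θ = 107: P(X<214) ≈ 0.594.
Too low — raise k to concentrate. Iterating converges to k ≈ 11.2.
Then θ = 107/(11.2−1) ≈ 10.5.

k ≈ 11.2, θ ≈ 10.5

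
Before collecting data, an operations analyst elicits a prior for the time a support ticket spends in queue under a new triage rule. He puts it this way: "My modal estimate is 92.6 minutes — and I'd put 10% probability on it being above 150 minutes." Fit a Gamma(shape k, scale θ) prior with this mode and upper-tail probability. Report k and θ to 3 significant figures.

Gamma(k,θ) with k>1 has mode (k−1)θ, so θ = 92.6/(k−1).
Need P(X < 150) = 0.9 with θ tied to k this way. Start at k = 2, θ = 92.6: P(X<150) ≈ 0.481.
Too low — raise k to concentrate. Iterating converges to k ≈ 9.09.
Then θ = 92.6/(9.09−1) ≈ 11.4.

k ≈ 9.09, θ ≈ 11.4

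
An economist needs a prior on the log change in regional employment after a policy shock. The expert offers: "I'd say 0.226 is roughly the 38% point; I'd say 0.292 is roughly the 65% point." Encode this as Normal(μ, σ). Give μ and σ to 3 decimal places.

μ = 0.255, σ = 0.096

The p-quantile of Normal(μ,σ) is μ + z_p·σ, with z_{0.38} = -0.3055 and z_{0.65} = 0.3853.
Eliminate σ: μ = (z₂·x₁ − z₁·x₂)/(z₂ − z₁) = (0.3853·0.226 − (-0.3055)·0.292)/0.6908 = 0.255.
Then σ = (x₂ − x₁)/(z₂ − z₁) = (0.292 − 0.226)/0.6908 = 0.096.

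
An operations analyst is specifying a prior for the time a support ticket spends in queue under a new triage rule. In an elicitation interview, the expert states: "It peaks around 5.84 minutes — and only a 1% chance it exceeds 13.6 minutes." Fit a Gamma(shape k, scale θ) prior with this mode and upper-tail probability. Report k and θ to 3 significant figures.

Gamma(k,θ) with k>1 has mode (k−1)θ, so θ = 5.84/(k−1).
Need P(X < 13.6) = 0.99 with θ tied to k this way. Start at k = 2, θ = 5.84: P(X<13.6) ≈ 0.676.
Too low — raise k to concentrate. Iterating converges to k ≈ 7.67.
Then θ = 5.84/(7.67−1) ≈ 0.876.

k ≈ 7.67, θ ≈ 0.876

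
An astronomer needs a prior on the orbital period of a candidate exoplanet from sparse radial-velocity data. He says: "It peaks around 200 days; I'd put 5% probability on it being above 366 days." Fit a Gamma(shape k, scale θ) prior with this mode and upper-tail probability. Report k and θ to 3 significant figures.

k ≈ 8.63, θ ≈ 26.2

Gamma(k,θ) with k>1 has mode (k−1)θ, so θ = 200/(k−1).
Need P(X < 366) = 0.95 with θ tied to k this way. Start at k = 2, θ = 200: P(X<366) ≈ 0.546.
Too low — raise k to concentrate. Iterating converges to k ≈ 8.63.
Then θ = 200/(8.63−1) ≈ 26.2.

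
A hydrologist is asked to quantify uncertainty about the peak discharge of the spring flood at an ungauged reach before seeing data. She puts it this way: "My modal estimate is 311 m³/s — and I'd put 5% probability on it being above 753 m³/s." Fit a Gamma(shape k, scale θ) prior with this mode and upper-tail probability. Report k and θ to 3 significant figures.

Gamma(k,θ) with k>1 has mode (k−1)θ, so θ = 311/(k−1).
Need P(X < 753) = 0.95 with θ tied to k this way. Start at k = 2, θ = 311: P(X<753) ≈ 0.696.
Too low — raise k to concentrate. Iterating converges to k ≈ 4.49.
Then θ = 311/(4.49−1) ≈ 89.2.

k ≈ 4.49, θ ≈ 89.2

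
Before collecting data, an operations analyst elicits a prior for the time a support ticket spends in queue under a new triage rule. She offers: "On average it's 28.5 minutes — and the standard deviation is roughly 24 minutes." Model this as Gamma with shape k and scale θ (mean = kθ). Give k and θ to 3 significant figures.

For Gamma(k, scale θ): mean = kθ, variance = kθ², so CV = 1/√k.
CV = SD/mean = 24/28.5 = 0.8421, hence k = 1/CV² = 1.41.
Then θ = mean/k = 28.5/1.41 = 20.2.

k ≈ 1.41, θ ≈ 20.2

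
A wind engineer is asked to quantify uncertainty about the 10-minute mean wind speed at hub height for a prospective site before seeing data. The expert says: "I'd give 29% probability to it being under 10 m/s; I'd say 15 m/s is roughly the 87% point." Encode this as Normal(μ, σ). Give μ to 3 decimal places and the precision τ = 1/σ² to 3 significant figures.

The p-quantile of Normal(μ,σ) is μ + z_p·σ, with z_{0.29} = -0.5534 and z_{0.87} = 1.126.
Eliminate σ: μ = (z₂·x₁ − z₁·x₂)/(z₂ − z₁) = (1.126·10 − (-0.5534)·15)/1.68 = 11.647.
Then σ = (x₂ − x₁)/(z₂ − z₁) = (15 − 10)/1.68 = 2.977.
Precision τ = 1/σ² = 1/2.977² = 0.113.

μ = 11.647, τ = 0.113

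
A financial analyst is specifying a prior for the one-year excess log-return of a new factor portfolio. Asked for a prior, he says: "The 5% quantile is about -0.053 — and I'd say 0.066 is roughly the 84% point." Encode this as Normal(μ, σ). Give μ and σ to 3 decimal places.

μ = 0.021, σ = 0.045

The p-quantile of Normal(μ,σ) is μ + z_p·σ, with z_{0.05} = -1.645 and z_{0.84} = 0.9945.
Eliminate σ: μ = (z₂·x₁ − z₁·x₂)/(z₂ − z₁) = (0.9945·-0.053 − (-1.645)·0.066)/2.639 = 0.021.
Then σ = (x₂ − x₁)/(z₂ − z₁) = (0.066 − -0.053)/2.639 = 0.045.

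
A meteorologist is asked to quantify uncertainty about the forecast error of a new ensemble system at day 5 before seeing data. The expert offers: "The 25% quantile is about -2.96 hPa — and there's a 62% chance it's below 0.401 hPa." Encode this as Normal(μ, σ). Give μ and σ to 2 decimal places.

μ = -0.65, σ = 3.43

The p-quantile of Normal(μ,σ) is μ + z_p·σ, with z_{0.25} = -0.6745 and z_{0.62} = 0.3055.
Eliminate σ: μ = (z₂·x₁ − z₁·x₂)/(z₂ − z₁) = (0.3055·-2.96 − (-0.6745)·0.401)/0.98 = -0.65.
Then σ = (x₂ − x₁)/(z₂ − z₁) = (0.401 − -2.96)/0.98 = 3.43.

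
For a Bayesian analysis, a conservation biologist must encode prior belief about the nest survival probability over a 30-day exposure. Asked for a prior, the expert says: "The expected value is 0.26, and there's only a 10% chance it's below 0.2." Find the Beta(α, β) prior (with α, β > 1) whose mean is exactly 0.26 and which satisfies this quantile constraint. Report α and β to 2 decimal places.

With mean 0.26 fixed, write α = 0.26s, β = 0.74s where s = α+β.
Need P(θ < 0.2) = 0.1 under Beta(0.26s, 0.74s). Normal approximation: (q−m)/√(m(1−m)/s) ≈ z_{0.1} = -1.28, so s ≈ 0.26·0.74·(-1.28)²/(0.2−0.26)² = 87.8.
At s = 87.8: P(θ<0.2) ≈ 0.094. Adjusting to match 0.1 gives s ≈ 83.54.
So α = 0.26·83.54 ≈ 21.72, β = 0.74·83.54 ≈ 61.82.

α ≈ 21.72, β ≈ 61.82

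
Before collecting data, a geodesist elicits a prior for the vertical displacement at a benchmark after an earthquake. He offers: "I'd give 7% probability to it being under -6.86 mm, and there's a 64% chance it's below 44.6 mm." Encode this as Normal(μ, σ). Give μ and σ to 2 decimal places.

μ = 34.54, σ = 28.06

For Normal(μ,σ), the p-quantile is μ + z_p·σ. Here z_{0.07} = -1.476, z_{0.64} = 0.3585.
So -6.86 = μ − 1.476σ and 44.6 = μ + 0.3585σ.
Subtracting: σ = (44.6 − -6.86)/(0.3585 − (-1.476)) = 28.06.
Then μ = -6.86 − (-1.476)·28.06 = 34.54.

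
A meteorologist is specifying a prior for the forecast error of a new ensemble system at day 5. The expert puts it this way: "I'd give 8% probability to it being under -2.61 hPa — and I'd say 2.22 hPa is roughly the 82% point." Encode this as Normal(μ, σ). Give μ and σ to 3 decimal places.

For Normal(μ,σ), the p-quantile is μ + z_p·σ. Here z_{0.08} = -1.405, z_{0.82} = 0.9154.
So -2.61 = μ − 1.405σ and 2.22 = μ + 0.9154σ.
Subtracting: σ = (2.22 − -2.61)/(0.9154 − (-1.405)) = 2.082.
Then μ = -2.61 − (-1.405)·2.082 = 0.315.

μ = 0.315, σ = 2.082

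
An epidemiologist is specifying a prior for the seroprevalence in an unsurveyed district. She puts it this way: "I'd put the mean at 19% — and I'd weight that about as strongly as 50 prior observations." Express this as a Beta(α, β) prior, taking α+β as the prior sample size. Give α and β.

Under the effective-sample-size interpretation, Beta(α, β) has prior mean α/(α+β) and prior sample size α+β.
So α+β = 50 and α/(α+β) = 0.19, giving α = 0.19·50 = 9.5 and β = 50 − 9.5 = 40.5.

α = 9.5, β = 40.5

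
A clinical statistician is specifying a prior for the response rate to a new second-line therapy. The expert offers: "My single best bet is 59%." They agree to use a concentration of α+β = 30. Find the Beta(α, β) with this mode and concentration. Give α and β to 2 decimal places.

α = 17.52, β = 12.48

For α,β > 1 the Beta mode is (α−1)/(α+β−2). With α+β = 30, the mode is (α−1)/28.
Set (α−1)/28 = 0.59 → α = 1 + 0.59·28 = 17.52.
β = 30 − α = 12.48.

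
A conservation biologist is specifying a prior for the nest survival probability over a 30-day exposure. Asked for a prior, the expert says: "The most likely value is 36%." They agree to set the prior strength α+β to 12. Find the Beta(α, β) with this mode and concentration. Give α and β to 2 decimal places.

For α,β > 1 the Beta mode is (α−1)/(α+β−2). With α+β = 12, the mode is (α−1)/10.
Set (α−1)/10 = 0.36 → α = 1 + 0.36·10 = 4.60.
β = 12 − α = 7.40.

α = 4.60, β = 7.40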